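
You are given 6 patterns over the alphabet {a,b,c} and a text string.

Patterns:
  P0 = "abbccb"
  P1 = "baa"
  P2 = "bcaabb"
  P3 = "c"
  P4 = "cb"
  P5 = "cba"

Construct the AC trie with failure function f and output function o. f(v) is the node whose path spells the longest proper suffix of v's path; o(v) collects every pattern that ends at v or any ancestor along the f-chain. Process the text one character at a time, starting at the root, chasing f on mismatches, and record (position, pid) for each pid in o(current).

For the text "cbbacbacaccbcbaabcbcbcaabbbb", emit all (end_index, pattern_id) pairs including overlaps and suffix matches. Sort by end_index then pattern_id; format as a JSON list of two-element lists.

Build automaton:
Trie nodes:
  n0 'ε': a→1 b→7 c→15
  n1 'a': b→2
  n2 'ab': b→3
  n3 'abb': c→4
  n4 'abbc': c→5
  n5 'abbcc': b→6
  n6 'abbccb': ·  [P0 ends]
  n7 'b': a→8 c→10
  n8 'ba': a→9
  n9 'baa': ·  [P1 ends]
  n10 'bc': a→11
  n11 'bca': a→12
  n12 'bcaa': b→13
  n13 'bcaab': b→14
  n14 'bcaabb': ·  [P2 ends]
  n15 'c': b→16  [P3 ends]
  n16 'cb': a→17  [P4 ends]
  n17 'cba': ·  [P5 ends]

Failure links (BFS by depth):
  n1('a'): parent n0 fail=0; on 'a' 0 → fail=0;  out ∅∪∅=∅
  n7('b'): parent n0 fail=0; on 'b' 0 → fail=0;  out ∅∪∅=∅
  n15('c'): parent n0 fail=0; on 'c' 0 → fail=0;  out {3}∪∅={3}
  n2('ab'): parent n1 fail=0; on 'b' 0 → fail=7;  out ∅∪∅=∅
  n8('ba'): parent n7 fail=0; on 'a' 0 → fail=1;  out ∅∪∅=∅
  n10('bc'): parent n7 fail=0; on 'c' 0 → fail=15;  out ∅∪{3}={3}
  n16('cb'): parent n15 fail=0; on 'b' 0 → fail=7;  out {4}∪∅={4}
  n3('abb'): parent n2 fail=7; on 'b' 7→0 → fail=7;  out ∅∪∅=∅
  n9('baa'): parent n8 fail=1; on 'a' 1→0 → fail=1;  out {1}∪∅={1}
  n11('bca'): parent n10 fail=15; on 'a' 15→0 → fail=1;  out ∅∪∅=∅
  n17('cba'): parent n16 fail=7; on 'a' 7 → fail=8;  out {5}∪∅={5}
  n4('abbc'): parent n3 fail=7; on 'c' 7 → fail=10;  out ∅∪{3}={3}
  n12('bcaa'): parent n11 fail=1; on 'a' 1→0 → fail=1;  out ∅∪∅=∅
  n5('abbcc'): parent n4 fail=10; on 'c' 10→15→0 → fail=15;  out ∅∪{3}={3}
  n13('bcaab'): parent n12 fail=1; on 'b' 1 → fail=2;  out ∅∪∅=∅
  n6('abbccb'): parent n5 fail=15; on 'b' 15 → fail=16;  out {0}∪{4}={0,4}
  n14('bcaabb'): parent n13 fail=2; on 'b' 2 → fail=3;  out {2}∪∅={2}

Run:
i=0 'c': node 0→15  ** P3@[0:0]
i=1 'b': node 15→16  ** P4@[0:1]
i=2 'b': node 16→7 ·f
i=3 'a': node 7→8
i=4 'c': node 8→15 ·f  ** P3@[4:4]
i=5 'b': node 15→16  ** P4@[4:5]
i=6 'a': node 16→17  ** P5@[4:6]
i=7 'c': node 17→15 ·f  ** P3@[7:7]
i=8 'a': node 15→1 ·f
i=9 'c': node 1→15 ·f  ** P3@[9:9]
i=10 'c': node 15→15 ·f  ** P3@[10:10]
i=11 'b': node 15→16  ** P4@[10:11]
i=12 'c': node 16→10 ·f  ** P3@[12:12]
i=13 'b': node 10→16 ·f  ** P4@[12:13]
i=14 'a': node 16→17  ** P5@[12:14]
i=15 'a': node 17→9 ·f  ** P1@[13:15]
i=16 'b': node 9→2 ·f
i=17 'c': node 2→10 ·f  ** P3@[17:17]
i=18 'b': node 10→16 ·f  ** P4@[17:18]
i=19 'c': node 16→10 ·f  ** P3@[19:19]
i=20 'b': node 10→16 ·f  ** P4@[19:20]
i=21 'c': node 16→10 ·f  ** P3@[21:21]
i=22 'a': node 10→11
i=23 'a': node 11→12
i=24 'b': node 12→13
i=25 'b': node 13→14  ** P2@[20:25]
i=26 'b': node 14→7 ·f
i=27 'b': node 7→7 ·f

All matches (sorted): [[0,3],[1,4],[4,3],[5,4],[6,5],[7,3],[9,3],[10,3],[11,4],[12,3],[13,4],[14,5],[15,1],[17,3],[18,4],[19,3],[20,4],[21,3],[25,2]]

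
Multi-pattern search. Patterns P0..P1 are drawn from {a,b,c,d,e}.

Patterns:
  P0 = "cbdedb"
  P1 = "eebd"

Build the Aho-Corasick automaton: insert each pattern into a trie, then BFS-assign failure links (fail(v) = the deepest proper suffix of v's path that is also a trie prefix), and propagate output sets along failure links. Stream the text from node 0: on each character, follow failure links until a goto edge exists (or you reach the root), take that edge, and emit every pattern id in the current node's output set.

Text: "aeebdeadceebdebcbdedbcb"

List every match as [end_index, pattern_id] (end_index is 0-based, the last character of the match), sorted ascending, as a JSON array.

Construct AC machine:
Trie nodes:
  n0 'ε': c→1 e→7
  n1 'c': b→2
  n2 'cb': d→3
  n3 'cbd': e→4
  n4 'cbde': d→5
  n5 'cbded': b→6
  n6 'cbdedb': ·  [P0 ends]
  n7 'e': e→8
  n8 'ee': b→9
  n9 'eeb': d→10
  n10 'eebd': ·  [P1 ends]

Failure links (BFS by depth):
  fail(1) 'c': from fail(0)=0 chase 'c': 0 ⇒ 0;  out=∅∪out(0)=∅
  fail(7) 'e': from fail(0)=0 chase 'e': 0 ⇒ 0;  out=∅∪out(0)=∅
  fail(2) 'cb': from fail(1)=0 chase 'b': 0 ⇒ 0;  out=∅∪out(0)=∅
  fail(8) 'ee': from fail(7)=0 chase 'e': 0 ⇒ 7;  out=∅∪out(7)=∅
  fail(3) 'cbd': from fail(2)=0 chase 'd': 0 ⇒ 0;  out=∅∪out(0)=∅
  fail(9) 'eeb': from fail(8)=7 chase 'b': 7→0 ⇒ 0;  out=∅∪out(0)=∅
  fail(4) 'cbde': from fail(3)=0 chase 'e': 0 ⇒ 7;  out=∅∪out(7)=∅
  fail(10) 'eebd': from fail(9)=0 chase 'd': 0 ⇒ 0;  out={1}∪out(0)={1}
  fail(5) 'cbded': from fail(4)=7 chase 'd': 7→0 ⇒ 0;  out=∅∪out(0)=∅
  fail(6) 'cbdedb': from fail(5)=0 chase 'b': 0 ⇒ 0;  out={0}∪out(0)={0}

Scan:
i=0 'a': node 0→0
i=1 'e': node 0→7
i=2 'e': node 7→8
i=3 'b': node 8→9
i=4 'd': node 9→10  emit P1@[1:4]
i=5 'e': node 10→7 (fail-walked)
i=6 'a': node 7→0 (fail-walked)
i=7 'd': node 0→0
i=8 'c': node 0→1
i=9 'e': node 1→7 (fail-walked)
i=10 'e': node 7→8
i=11 'b': node 8→9
i=12 'd': node 9→10  emit P1@[9:12]
i=13 'e': node 10→7 (fail-walked)
i=14 'b': node 7→0 (fail-walked)
i=15 'c': node 0→1
i=16 'b': node 1→2
i=17 'd': node 2→3
i=18 'e': node 3→4
i=19 'd': node 4→5
i=20 'b': node 5→6  emit P0@[15:20]
i=21 'c': node 6→1 (fail-walked)
i=22 'b': node 1→2

Result: [[4,1],[12,1],[20,0]]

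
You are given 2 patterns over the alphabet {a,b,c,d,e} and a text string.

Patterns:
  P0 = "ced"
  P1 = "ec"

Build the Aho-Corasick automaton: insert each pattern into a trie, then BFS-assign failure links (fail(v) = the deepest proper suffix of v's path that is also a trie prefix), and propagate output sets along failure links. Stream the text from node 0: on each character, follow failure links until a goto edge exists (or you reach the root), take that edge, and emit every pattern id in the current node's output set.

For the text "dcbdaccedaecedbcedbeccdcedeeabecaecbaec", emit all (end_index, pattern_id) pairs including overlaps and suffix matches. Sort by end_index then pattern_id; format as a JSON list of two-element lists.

Construct AC machine:
Trie (insert patterns):
  n0 'ε': c→1 e→4
  n1 'c': e→2
  n2 'ce': d→3
  n3 'ced': ·  [P0 ends]
  n4 'e': c→5
  n5 'ec': ·  [P1 ends]

Failure links (BFS by depth):
  n1('c'): parent n0 fail=0; on 'c' 0 → fail=0;  out ∅∪∅=∅
  n4('e'): parent n0 fail=0; on 'e' 0 → fail=0;  out ∅∪∅=∅
  n2('ce'): parent n1 fail=0; on 'e' 0 → fail=4;  out ∅∪∅=∅
  n5('ec'): parent n4 fail=0; on 'c' 0 → fail=1;  out {1}∪∅={1}
  n3('ced'): parent n2 fail=4; on 'd' 4→0 → fail=0;  out {0}∪∅={0}

Scan:
pos 0 'd': at 0
pos 1 'c': at 1
pos 2 'b': at 0 (via fail)
pos 3 'd': at 0
pos 4 'a': at 0
pos 5 'c': at 1
pos 6 'c': at 1 (via fail)
pos 7 'e': at 2
pos 8 'd': at 3  → match P0@[6:8]
pos 9 'a': at 0 (via fail)
pos 10 'e': at 4
pos 11 'c': at 5  → match P1@[10:11]
pos 12 'e': at 2 (via fail)
pos 13 'd': at 3  → match P0@[11:13]
pos 14 'b': at 0 (via fail)
pos 15 'c': at 1
pos 16 'e': at 2
pos 17 'd': at 3  → match P0@[15:17]
pos 18 'b': at 0 (via fail)
pos 19 'e': at 4
pos 20 'c': at 5  → match P1@[19:20]
pos 21 'c': at 1 (via fail)
pos 22 'd': at 0 (via fail)
pos 23 'c': at 1
pos 24 'e': at 2
pos 25 'd': at 3  → match P0@[23:25]
pos 26 'e': at 4 (via fail)
pos 27 'e': at 4 (via fail)
pos 28 'a': at 0 (via fail)
pos 29 'b': at 0
pos 30 'e': at 4
pos 31 'c': at 5  → match P1@[30:31]
pos 32 'a': at 0 (via fail)
pos 33 'e': at 4
pos 34 'c': at 5  → match P1@[33:34]
pos 35 'b': at 0 (via fail)
pos 36 'a': at 0
pos 37 'e': at 4
pos 38 'c': at 5  → match P1@[37:38]

All matches (sorted): [[8,0],[11,1],[13,0],[17,0],[20,1],[25,0],[31,1],[34,1],[38,1]]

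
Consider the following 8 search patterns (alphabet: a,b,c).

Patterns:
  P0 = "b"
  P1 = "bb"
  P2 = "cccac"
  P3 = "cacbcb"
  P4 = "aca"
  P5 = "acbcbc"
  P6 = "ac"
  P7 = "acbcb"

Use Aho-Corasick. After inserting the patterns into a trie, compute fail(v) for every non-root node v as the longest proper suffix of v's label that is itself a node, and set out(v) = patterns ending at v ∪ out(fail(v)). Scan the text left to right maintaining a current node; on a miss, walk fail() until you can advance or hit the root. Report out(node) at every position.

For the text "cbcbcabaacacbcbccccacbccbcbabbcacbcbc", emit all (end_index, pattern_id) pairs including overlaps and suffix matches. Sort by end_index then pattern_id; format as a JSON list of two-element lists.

Construct AC machine:
Trie (insert patterns):
  n0 'ε': a→13 b→1 c→3
  n1 'b': b→2  [P0 ends]
  n2 'bb': ·  [P1 ends]
  n3 'c': a→8 c→4
  n4 'cc': c→5
  n5 'ccc': a→6
  n6 'ccca': c→7
  n7 'cccac': ·  [P2 ends]
  n8 'ca': c→9
  n9 'cac': b→10
  n10 'cacb': c→11
  n11 'cacbc': b→12
  n12 'cacbcb': ·  [P3 ends]
  n13 'a': c→14
  n14 'ac': a→15 b→16  [P6 ends]
  n15 'aca': ·  [P4 ends]
  n16 'acb': c→17
  n17 'acbc': b→18
  n18 'acbcb': c→19  [P7 ends]
  n19 'acbcbc': ·  [P5 ends]

BFS fail/out derivation:
  n1('b'): parent n0 fail=0; on 'b' 0 → fail=0;  out {0}∪∅={0}
  n3('c'): parent n0 fail=0; on 'c' 0 → fail=0;  out ∅∪∅=∅
  n13('a'): parent n0 fail=0; on 'a' 0 → fail=0;  out ∅∪∅=∅
  n2('bb'): parent n1 fail=0; on 'b' 0 → fail=1;  out {1}∪{0}={0,1}
  n4('cc'): parent n3 fail=0; on 'c' 0 → fail=3;  out ∅∪∅=∅
  n8('ca'): parent n3 fail=0; on 'a' 0 → fail=13;  out ∅∪∅=∅
  n14('ac'): parent n13 fail=0; on 'c' 0 → fail=3;  out {6}∪∅={6}
  n5('ccc'): parent n4 fail=3; on 'c' 3 → fail=4;  out ∅∪∅=∅
  n9('cac'): parent n8 fail=13; on 'c' 13 → fail=14;  out ∅∪{6}={6}
  n15('aca'): parent n14 fail=3; on 'a' 3 → fail=8;  out {4}∪∅={4}
  n16('acb'): parent n14 fail=3; on 'b' 3→0 → fail=1;  out ∅∪{0}={0}
  n6('ccca'): parent n5 fail=4; on 'a' 4→3 → fail=8;  out ∅∪∅=∅
  n10('cacb'): parent n9 fail=14; on 'b' 14 → fail=16;  out ∅∪{0}={0}
  n17('acbc'): parent n16 fail=1; on 'c' 1→0 → fail=3;  out ∅∪∅=∅
  n7('cccac'): parent n6 fail=8; on 'c' 8 → fail=9;  out {2}∪{6}={2,6}
  n11('cacbc'): parent n10 fail=16; on 'c' 16 → fail=17;  out ∅∪∅=∅
  n18('acbcb'): parent n17 fail=3; on 'b' 3→0 → fail=1;  out {7}∪{0}={0,7}
  n12('cacbcb'): parent n11 fail=17; on 'b' 17 → fail=18;  out {3}∪{0,7}={0,3,7}
  n19('acbcbc'): parent n18 fail=1; on 'c' 1→0 → fail=3;  out {5}∪∅={5}

Run:
i=0 'c': node 0→3
i=1 'b': node 3→1 (via fail)  ** P0@[1:1]
i=2 'c': node 1→3 (via fail)
i=3 'b': node 3→1 (via fail)  ** P0@[3:3]
i=4 'c': node 1→3 (via fail)
i=5 'a': node 3→8
i=6 'b': node 8→1 (via fail)  ** P0@[6:6]
i=7 'a': node 1→13 (via fail)
i=8 'a': node 13→13 (via fail)
i=9 'c': node 13→14  ** P6@[8:9]
i=10 'a': node 14→15  ** P4@[8:10]
i=11 'c': node 15→9 (via fail)  ** P6@[10:11]
i=12 'b': node 9→10  ** P0@[12:12]
i=13 'c': node 10→11
i=14 'b': node 11→12  ** P0@[14:14],P3@[9:14],P7@[10:14]
i=15 'c': node 12→19 (via fail)  ** P5@[10:15]
i=16 'c': node 19→4 (via fail)
i=17 'c': node 4→5
i=18 'c': node 5→5 (via fail)
i=19 'a': node 5→6
i=20 'c': node 6→7  ** P2@[16:20],P6@[19:20]
i=21 'b': node 7→10 (via fail)  ** P0@[21:21]
i=22 'c': node 10→11
i=23 'c': node 11→4 (via fail)
i=24 'b': node 4→1 (via fail)  ** P0@[24:24]
i=25 'c': node 1→3 (via fail)
i=26 'b': node 3→1 (via fail)  ** P0@[26:26]
i=27 'a': node 1→13 (via fail)
i=28 'b': node 13→1 (via fail)  ** P0@[28:28]
i=29 'b': node 1→2  ** P0@[29:29],P1@[28:29]
i=30 'c': node 2→3 (via fail)
i=31 'a': node 3→8
i=32 'c': node 8→9  ** P6@[31:32]
i=33 'b': node 9→10  ** P0@[33:33]
i=34 'c': node 10→11
i=35 'b': node 11→12  ** P0@[35:35],P3@[30:35],P7@[31:35]
i=36 'c': node 12→19 (via fail)  ** P5@[31:36]

Matches: [[1,0],[3,0],[6,0],[9,6],[10,4],[11,6],[12,0],[14,0],[14,3],[14,7],[15,5],[20,2],[20,6],[21,0],[24,0],[26,0],[28,0],[29,0],[29,1],[32,6],[33,0],[35,0],[35,3],[35,7],[36,5]]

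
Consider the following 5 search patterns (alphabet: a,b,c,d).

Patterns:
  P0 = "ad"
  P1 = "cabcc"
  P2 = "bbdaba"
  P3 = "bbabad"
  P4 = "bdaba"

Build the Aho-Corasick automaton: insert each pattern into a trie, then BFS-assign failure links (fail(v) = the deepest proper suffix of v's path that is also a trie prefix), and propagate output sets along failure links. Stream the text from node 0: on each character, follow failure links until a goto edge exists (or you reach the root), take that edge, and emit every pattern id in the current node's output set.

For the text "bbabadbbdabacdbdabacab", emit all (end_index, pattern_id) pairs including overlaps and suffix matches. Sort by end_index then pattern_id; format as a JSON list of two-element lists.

Build:
Trie (insert patterns):
  0='ε' goto a→1 b→8 c→3
  1='a' goto d→2
  2='ad' goto ·  ←P0
  3='c' goto a→4
  4='ca' goto b→5
  5='cab' goto c→6
  6='cabc' goto c→7
  7='cabcc' goto ·  ←P1
  8='b' goto b→9 d→18
  9='bb' goto a→14 d→10
  10='bbd' goto a→11
  11='bbda' goto b→12
  12='bbdab' goto a→13
  13='bbdaba' goto ·  ←P2
  14='bba' goto b→15
  15='bbab' goto a→16
  16='bbaba' goto d→17
  17='bbabad' goto ·  ←P3
  18='bd' goto a→19
  19='bda' goto b→20
  20='bdab' goto a→21
  21='bdaba' goto ·  ←P4

Failure links (BFS by depth):
  fail(1) 'a': from fail(0)=0 chase 'a': 0 ⇒ 0;  out=∅∪out(0)=∅
  fail(3) 'c': from fail(0)=0 chase 'c': 0 ⇒ 0;  out=∅∪out(0)=∅
  fail(8) 'b': from fail(0)=0 chase 'b': 0 ⇒ 0;  out=∅∪out(0)=∅
  fail(2) 'ad': from fail(1)=0 chase 'd': 0 ⇒ 0;  out={0}∪out(0)={0}
  fail(4) 'ca': from fail(3)=0 chase 'a': 0 ⇒ 1;  out=∅∪out(1)=∅
  fail(9) 'bb': from fail(8)=0 chase 'b': 0 ⇒ 8;  out=∅∪out(8)=∅
  fail(18) 'bd': from fail(8)=0 chase 'd': 0 ⇒ 0;  out=∅∪out(0)=∅
  fail(5) 'cab': from fail(4)=1 chase 'b': 1→0 ⇒ 8;  out=∅∪out(8)=∅
  fail(10) 'bbd': from fail(9)=8 chase 'd': 8 ⇒ 18;  out=∅∪out(18)=∅
  fail(14) 'bba': from fail(9)=8 chase 'a': 8→0 ⇒ 1;  out=∅∪out(1)=∅
  fail(19) 'bda': from fail(18)=0 chase 'a': 0 ⇒ 1;  out=∅∪out(1)=∅
  fail(6) 'cabc': from fail(5)=8 chase 'c': 8→0 ⇒ 3;  out=∅∪out(3)=∅
  fail(11) 'bbda': from fail(10)=18 chase 'a': 18 ⇒ 19;  out=∅∪out(19)=∅
  fail(15) 'bbab': from fail(14)=1 chase 'b': 1→0 ⇒ 8;  out=∅∪out(8)=∅
  fail(20) 'bdab': from fail(19)=1 chase 'b': 1→0 ⇒ 8;  out=∅∪out(8)=∅
  fail(7) 'cabcc': from fail(6)=3 chase 'c': 3→0 ⇒ 3;  out={1}∪out(3)={1}
  fail(12) 'bbdab': from fail(11)=19 chase 'b': 19 ⇒ 20;  out=∅∪out(20)=∅
  fail(16) 'bbaba': from fail(15)=8 chase 'a': 8→0 ⇒ 1;  out=∅∪out(1)=∅
  fail(21) 'bdaba': from fail(20)=8 chase 'a': 8→0 ⇒ 1;  out={4}∪out(1)={4}
  fail(13) 'bbdaba': from fail(12)=20 chase 'a': 20 ⇒ 21;  out={2}∪out(21)={2,4}
  fail(17) 'bbabad': from fail(16)=1 chase 'd': 1 ⇒ 2;  out={3}∪out(2)={0,3}

Run:
pos 0 'b': at 8
pos 1 'b': at 9
pos 2 'a': at 14
pos 3 'b': at 15
pos 4 'a': at 16
pos 5 'd': at 17  ** P0@[4:5],P3@[0:5]
pos 6 'b': at 8 ·f
pos 7 'b': at 9
pos 8 'd': at 10
pos 9 'a': at 11
pos 10 'b': at 12
pos 11 'a': at 13  ** P2@[6:11],P4@[7:11]
pos 12 'c': at 3 ·f
pos 13 'd': at 0 ·f
pos 14 'b': at 8
pos 15 'd': at 18
pos 16 'a': at 19
pos 17 'b': at 20
pos 18 'a': at 21  ** P4@[14:18]
pos 19 'c': at 3 ·f
pos 20 'a': at 4
pos 21 'b': at 5

Matches: [[5,0],[5,3],[11,2],[11,4],[18,4]]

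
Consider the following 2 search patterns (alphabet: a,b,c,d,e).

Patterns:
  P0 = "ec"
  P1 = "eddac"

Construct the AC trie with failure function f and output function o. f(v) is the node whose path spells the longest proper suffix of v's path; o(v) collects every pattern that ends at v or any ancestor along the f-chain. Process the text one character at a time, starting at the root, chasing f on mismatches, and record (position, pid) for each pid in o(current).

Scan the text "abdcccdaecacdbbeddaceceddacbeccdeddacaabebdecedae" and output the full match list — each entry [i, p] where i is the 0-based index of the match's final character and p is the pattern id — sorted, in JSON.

Build:
Trie (insert patterns):
  n0 'ε': e→1
  n1 'e': c→2 d→3
  n2 'ec': ·  [P0 ends]
  n3 'ed': d→4
  n4 'edd': a→5
  n5 'edda': c→6
  n6 'eddac': ·  [P1 ends]

Failure links (BFS by depth):
  fail(1) 'e': from fail(0)=0 chase 'e': 0 ⇒ 0;  out=∅∪out(0)=∅
  fail(2) 'ec': from fail(1)=0 chase 'c': 0 ⇒ 0;  out={0}∪out(0)={0}
  fail(3) 'ed': from fail(1)=0 chase 'd': 0 ⇒ 0;  out=∅∪out(0)=∅
  fail(4) 'edd': from fail(3)=0 chase 'd': 0 ⇒ 0;  out=∅∪out(0)=∅
  fail(5) 'edda': from fail(4)=0 chase 'a': 0 ⇒ 0;  out=∅∪out(0)=∅
  fail(6) 'eddac': from fail(5)=0 chase 'c': 0 ⇒ 0;  out={1}∪out(0)={1}

Text stream:
pos 0 'a': at 0
pos 1 'b': at 0
pos 2 'd': at 0
pos 3 'c': at 0
pos 4 'c': at 0
pos 5 'c': at 0
pos 6 'd': at 0
pos 7 'a': at 0
pos 8 'e': at 1
pos 9 'c': at 2  emit P0@[8:9]
pos 10 'a': at 0 (via fail)
pos 11 'c': at 0
pos 12 'd': at 0
pos 13 'b': at 0
pos 14 'b': at 0
pos 15 'e': at 1
pos 16 'd': at 3
pos 17 'd': at 4
pos 18 'a': at 5
pos 19 'c': at 6  emit P1@[15:19]
pos 20 'e': at 1 (via fail)
pos 21 'c': at 2  emit P0@[20:21]
pos 22 'e': at 1 (via fail)
pos 23 'd': at 3
pos 24 'd': at 4
pos 25 'a': at 5
pos 26 'c': at 6  emit P1@[22:26]
pos 27 'b': at 0 (via fail)
pos 28 'e': at 1
pos 29 'c': at 2  emit P0@[28:29]
pos 30 'c': at 0 (via fail)
pos 31 'd': at 0
pos 32 'e': at 1
pos 33 'd': at 3
pos 34 'd': at 4
pos 35 'a': at 5
pos 36 'c': at 6  emit P1@[32:36]
pos 37 'a': at 0 (via fail)
pos 38 'a': at 0
pos 39 'b': at 0
pos 40 'e': at 1
pos 41 'b': at 0 (via fail)
pos 42 'd': at 0
pos 43 'e': at 1
pos 44 'c': at 2  emit P0@[43:44]
pos 45 'e': at 1 (via fail)
pos 46 'd': at 3
pos 47 'a': at 0 (via fail)
pos 48 'e': at 1

Matches: [[9,0],[19,1],[21,0],[26,1],[29,0],[36,1],[44,0]]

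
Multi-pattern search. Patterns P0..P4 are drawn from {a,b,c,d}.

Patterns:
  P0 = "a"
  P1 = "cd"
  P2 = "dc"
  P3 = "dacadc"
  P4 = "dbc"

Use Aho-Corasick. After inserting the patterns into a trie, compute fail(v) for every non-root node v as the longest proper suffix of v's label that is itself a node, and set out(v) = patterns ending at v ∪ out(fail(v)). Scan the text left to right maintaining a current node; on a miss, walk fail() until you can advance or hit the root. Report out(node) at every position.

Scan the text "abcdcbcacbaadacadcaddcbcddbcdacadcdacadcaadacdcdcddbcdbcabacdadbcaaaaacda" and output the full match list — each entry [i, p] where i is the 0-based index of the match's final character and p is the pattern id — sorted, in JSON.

Build automaton:
Trie nodes:
  n0 'ε': a→1 c→2 d→4
  n1 'a': ·  ←P0
  n2 'c': d→3
  n3 'cd': ·  ←P1
  n4 'd': a→6 b→11 c→5
  n5 'dc': ·  ←P2
  n6 'da': c→7
  n7 'dac': a→8
  n8 'daca': d→9
  n9 'dacad': c→10
  n10 'dacadc': ·  ←P3
  n11 'db': c→12
  n12 'dbc': ·  ←P4

BFS fail/out derivation:
  n1('a'): parent n0 fail=0; on 'a' 0 → fail=0;  out {0}∪∅={0}
  n2('c'): parent n0 fail=0; on 'c' 0 → fail=0;  out ∅∪∅=∅
  n4('d'): parent n0 fail=0; on 'd' 0 → fail=0;  out ∅∪∅=∅
  n3('cd'): parent n2 fail=0; on 'd' 0 → fail=4;  out {1}∪∅={1}
  n5('dc'): parent n4 fail=0; on 'c' 0 → fail=2;  out {2}∪∅={2}
  n6('da'): parent n4 fail=0; on 'a' 0 → fail=1;  out ∅∪{0}={0}
  n11('db'): parent n4 fail=0; on 'b' 0 → fail=0;  out ∅∪∅=∅
  n7('dac'): parent n6 fail=1; on 'c' 1→0 → fail=2;  out ∅∪∅=∅
  n12('dbc'): parent n11 fail=0; on 'c' 0 → fail=2;  out {4}∪∅={4}
  n8('daca'): parent n7 fail=2; on 'a' 2→0 → fail=1;  out ∅∪{0}={0}
  n9('dacad'): parent n8 fail=1; on 'd' 1→0 → fail=4;  out ∅∪∅=∅
  n10('dacadc'): parent n9 fail=4; on 'c' 4 → fail=5;  out {3}∪{2}={2,3}

Scan:
[0] read 'a'  n0⇒n1  → match P0@[0:0]
[1] read 'b'  n1⇒n0 (fail-walked)
[2] read 'c'  n0⇒n2
[3] read 'd'  n2⇒n3  → match P1@[2:3]
[4] read 'c'  n3⇒n5 (fail-walked)  → match P2@[3:4]
[5] read 'b'  n5⇒n0 (fail-walked)
[6] read 'c'  n0⇒n2
[7] read 'a'  n2⇒n1 (fail-walked)  → match P0@[7:7]
[8] read 'c'  n1⇒n2 (fail-walked)
[9] read 'b'  n2⇒n0 (fail-walked)
[10] read 'a'  n0⇒n1  → match P0@[10:10]
[11] read 'a'  n1⇒n1 (fail-walked)  → match P0@[11:11]
[12] read 'd'  n1⇒n4 (fail-walked)
[13] read 'a'  n4⇒n6  → match P0@[13:13]
[14] read 'c'  n6⇒n7
[15] read 'a'  n7⇒n8  → match P0@[15:15]
[16] read 'd'  n8⇒n9
[17] read 'c'  n9⇒n10  → match P2@[16:17],P3@[12:17]
[18] read 'a'  n10⇒n1 (fail-walked)  → match P0@[18:18]
[19] read 'd'  n1⇒n4 (fail-walked)
[20] read 'd'  n4⇒n4 (fail-walked)
[21] read 'c'  n4⇒n5  → match P2@[20:21]
[22] read 'b'  n5⇒n0 (fail-walked)
[23] read 'c'  n0⇒n2
[24] read 'd'  n2⇒n3  → match P1@[23:24]
[25] read 'd'  n3⇒n4 (fail-walked)
[26] read 'b'  n4⇒n11
[27] read 'c'  n11⇒n12  → match P4@[25:27]
[28] read 'd'  n12⇒n3 (fail-walked)  → match P1@[27:28]
[29] read 'a'  n3⇒n6 (fail-walked)  → match P0@[29:29]
[30] read 'c'  n6⇒n7
[31] read 'a'  n7⇒n8  → match P0@[31:31]
[32] read 'd'  n8⇒n9
[33] read 'c'  n9⇒n10  → match P2@[32:33],P3@[28:33]
[34] read 'd'  n10⇒n3 (fail-walked)  → match P1@[33:34]
[35] read 'a'  n3⇒n6 (fail-walked)  → match P0@[35:35]
[36] read 'c'  n6⇒n7
[37] read 'a'  n7⇒n8  → match P0@[37:37]
[38] read 'd'  n8⇒n9
[39] read 'c'  n9⇒n10  → match P2@[38:39],P3@[34:39]
[40] read 'a'  n10⇒n1 (fail-walked)  → match P0@[40:40]
[41] read 'a'  n1⇒n1 (fail-walked)  → match P0@[41:41]
[42] read 'd'  n1⇒n4 (fail-walked)
[43] read 'a'  n4⇒n6  → match P0@[43:43]
[44] read 'c'  n6⇒n7
[45] read 'd'  n7⇒n3 (fail-walked)  → match P1@[44:45]
[46] read 'c'  n3⇒n5 (fail-walked)  → match P2@[45:46]
[47] read 'd'  n5⇒n3 (fail-walked)  → match P1@[46:47]
[48] read 'c'  n3⇒n5 (fail-walked)  → match P2@[47:48]
[49] read 'd'  n5⇒n3 (fail-walked)  → match P1@[48:49]
[50] read 'd'  n3⇒n4 (fail-walked)
[51] read 'b'  n4⇒n11
[52] read 'c'  n11⇒n12  → match P4@[50:52]
[53] read 'd'  n12⇒n3 (fail-walked)  → match P1@[52:53]
[54] read 'b'  n3⇒n11 (fail-walked)
[55] read 'c'  n11⇒n12  → match P4@[53:55]
[56] read 'a'  n12⇒n1 (fail-walked)  → match P0@[56:56]
[57] read 'b'  n1⇒n0 (fail-walked)
[58] read 'a'  n0⇒n1  → match P0@[58:58]
[59] read 'c'  n1⇒n2 (fail-walked)
[60] read 'd'  n2⇒n3  → match P1@[59:60]
[61] read 'a'  n3⇒n6 (fail-walked)  → match P0@[61:61]
[62] read 'd'  n6⇒n4 (fail-walked)
[63] read 'b'  n4⇒n11
[64] read 'c'  n11⇒n12  → match P4@[62:64]
[65] read 'a'  n12⇒n1 (fail-walked)  → match P0@[65:65]
[66] read 'a'  n1⇒n1 (fail-walked)  → match P0@[66:66]
[67] read 'a'  n1⇒n1 (fail-walked)  → match P0@[67:67]
[68] read 'a'  n1⇒n1 (fail-walked)  → match P0@[68:68]
[69] read 'a'  n1⇒n1 (fail-walked)  → match P0@[69:69]
[70] read 'c'  n1⇒n2 (fail-walked)
[71] read 'd'  n2⇒n3  → match P1@[70:71]
[72] read 'a'  n3⇒n6 (fail-walked)  → match P0@[72:72]

All matches (sorted): [[0,0],[3,1],[4,2],[7,0],[10,0],[11,0],[13,0],[15,0],[17,2],[17,3],[18,0],[21,2],[24,1],[27,4],[28,1],[29,0],[31,0],[33,2],[33,3],[34,1],[35,0],[37,0],[39,2],[39,3],[40,0],[41,0],[43,0],[45,1],[46,2],[47,1],[48,2],[49,1],[52,4],[53,1],[55,4],[56,0],[58,0],[60,1],[61,0],[64,4],[65,0],[66,0],[67,0],[68,0],[69,0],[71,1],[72,0]]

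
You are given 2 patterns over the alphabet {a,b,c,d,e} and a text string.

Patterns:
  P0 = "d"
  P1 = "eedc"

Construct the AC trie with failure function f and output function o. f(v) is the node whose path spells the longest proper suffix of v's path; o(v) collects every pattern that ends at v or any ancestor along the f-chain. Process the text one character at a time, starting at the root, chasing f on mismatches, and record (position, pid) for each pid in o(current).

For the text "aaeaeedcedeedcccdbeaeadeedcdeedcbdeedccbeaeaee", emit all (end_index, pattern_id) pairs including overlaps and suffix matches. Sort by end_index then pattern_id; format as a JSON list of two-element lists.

Build automaton:
Trie (insert patterns):
  0='ε' goto d→1 e→2
  1='d' goto ·  ←P0
  2='e' goto e→3
  3='ee' goto d→4
  4='eed' goto c→5
  5='eedc' goto ·  ←P1

Failure links (BFS by depth):
  fail(1) 'd': from fail(0)=0 chase 'd': 0 ⇒ 0;  out={0}∪out(0)={0}
  fail(2) 'e': from fail(0)=0 chase 'e': 0 ⇒ 0;  out=∅∪out(0)=∅
  fail(3) 'ee': from fail(2)=0 chase 'e': 0 ⇒ 2;  out=∅∪out(2)=∅
  fail(4) 'eed': from fail(3)=2 chase 'd': 2→0 ⇒ 1;  out=∅∪out(1)={0}
  fail(5) 'eedc': from fail(4)=1 chase 'c': 1→0 ⇒ 0;  out={1}∪out(0)={1}

Text stream:
i=0 'a': node 0→0
i=1 'a': node 0→0
i=2 'e': node 0→2
i=3 'a': node 2→0 (via fail)
i=4 'e': node 0→2
i=5 'e': node 2→3
i=6 'd': node 3→4  → match P0@[6:6]
i=7 'c': node 4→5  → match P1@[4:7]
i=8 'e': node 5→2 (via fail)
i=9 'd': node 2→1 (via fail)  → match P0@[9:9]
i=10 'e': node 1→2 (via fail)
i=11 'e': node 2→3
i=12 'd': node 3→4  → match P0@[12:12]
i=13 'c': node 4→5  → match P1@[10:13]
i=14 'c': node 5→0 (via fail)
i=15 'c': node 0→0
i=16 'd': node 0→1  → match P0@[16:16]
i=17 'b': node 1→0 (via fail)
i=18 'e': node 0→2
i=19 'a': node 2→0 (via fail)
i=20 'e': node 0→2
i=21 'a': node 2→0 (via fail)
i=22 'd': node 0→1  → match P0@[22:22]
i=23 'e': node 1→2 (via fail)
i=24 'e': node 2→3
i=25 'd': node 3→4  → match P0@[25:25]
i=26 'c': node 4→5  → match P1@[23:26]
i=27 'd': node 5→1 (via fail)  → match P0@[27:27]
i=28 'e': node 1→2 (via fail)
i=29 'e': node 2→3
i=30 'd': node 3→4  → match P0@[30:30]
i=31 'c': node 4→5  → match P1@[28:31]
i=32 'b': node 5→0 (via fail)
i=33 'd': node 0→1  → match P0@[33:33]
i=34 'e': node 1→2 (via fail)
i=35 'e': node 2→3
i=36 'd': node 3→4  → match P0@[36:36]
i=37 'c': node 4→5  → match P1@[34:37]
i=38 'c': node 5→0 (via fail)
i=39 'b': node 0→0
i=40 'e': node 0→2
i=41 'a': node 2→0 (via fail)
i=42 'e': node 0→2
i=43 'a': node 2→0 (via fail)
i=44 'e': node 0→2
i=45 'e': node 2→3

Matches: [[6,0],[7,1],[9,0],[12,0],[13,1],[16,0],[22,0],[25,0],[26,1],[27,0],[30,0],[31,1],[33,0],[36,0],[37,1]]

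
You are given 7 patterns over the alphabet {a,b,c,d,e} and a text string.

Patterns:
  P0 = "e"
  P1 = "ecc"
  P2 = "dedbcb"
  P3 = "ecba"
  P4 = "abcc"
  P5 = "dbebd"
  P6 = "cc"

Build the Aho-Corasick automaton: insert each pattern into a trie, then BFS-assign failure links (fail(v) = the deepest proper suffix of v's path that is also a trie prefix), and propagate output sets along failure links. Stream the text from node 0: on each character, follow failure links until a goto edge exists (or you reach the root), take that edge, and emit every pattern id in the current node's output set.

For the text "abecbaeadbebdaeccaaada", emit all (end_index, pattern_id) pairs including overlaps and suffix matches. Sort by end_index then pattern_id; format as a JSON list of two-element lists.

Construct AC machine:
Trie nodes:
  n0 'ε': a→12 c→20 d→4 e→1
  n1 'e': c→2  [P0 ends]
  n2 'ec': b→10 c→3
  n3 'ecc': ·  [P1 ends]
  n4 'd': b→16 e→5
  n5 'de': d→6
  n6 'ded': b→7
  n7 'dedb': c→8
  n8 'dedbc': b→9
  n9 'dedbcb': ·  [P2 ends]
  n10 'ecb': a→11
  n11 'ecba': ·  [P3 ends]
  n12 'a': b→13
  n13 'ab': c→14
  n14 'abc': c→15
  n15 'abcc': ·  [P4 ends]
  n16 'db': e→17
  n17 'dbe': b→18
  n18 'dbeb': d→19
  n19 'dbebd': ·  [P5 ends]
  n20 'c': c→21
  n21 'cc': ·  [P6 ends]

BFS fail/out derivation:
  fail(1) 'e': from fail(0)=0 chase 'e': 0 ⇒ 0;  out={0}∪out(0)={0}
  fail(4) 'd': from fail(0)=0 chase 'd': 0 ⇒ 0;  out=∅∪out(0)=∅
  fail(12) 'a': from fail(0)=0 chase 'a': 0 ⇒ 0;  out=∅∪out(0)=∅
  fail(20) 'c': from fail(0)=0 chase 'c': 0 ⇒ 0;  out=∅∪out(0)=∅
  fail(2) 'ec': from fail(1)=0 chase 'c': 0 ⇒ 20;  out=∅∪out(20)=∅
  fail(5) 'de': from fail(4)=0 chase 'e': 0 ⇒ 1;  out=∅∪out(1)={0}
  fail(13) 'ab': from fail(12)=0 chase 'b': 0 ⇒ 0;  out=∅∪out(0)=∅
  fail(16) 'db': from fail(4)=0 chase 'b': 0 ⇒ 0;  out=∅∪out(0)=∅
  fail(21) 'cc': from fail(20)=0 chase 'c': 0 ⇒ 20;  out={6}∪out(20)={6}
  fail(3) 'ecc': from fail(2)=20 chase 'c': 20 ⇒ 21;  out={1}∪out(21)={1,6}
  fail(6) 'ded': from fail(5)=1 chase 'd': 1→0 ⇒ 4;  out=∅∪out(4)=∅
  fail(10) 'ecb': from fail(2)=20 chase 'b': 20→0 ⇒ 0;  out=∅∪out(0)=∅
  fail(14) 'abc': from fail(13)=0 chase 'c': 0 ⇒ 20;  out=∅∪out(20)=∅
  fail(17) 'dbe': from fail(16)=0 chase 'e': 0 ⇒ 1;  out=∅∪out(1)={0}
  fail(7) 'dedb': from fail(6)=4 chase 'b': 4 ⇒ 16;  out=∅∪out(16)=∅
  fail(11) 'ecba': from fail(10)=0 chase 'a': 0 ⇒ 12;  out={3}∪out(12)={3}
  fail(15) 'abcc': from fail(14)=20 chase 'c': 20 ⇒ 21;  out={4}∪out(21)={4,6}
  fail(18) 'dbeb': from fail(17)=1 chase 'b': 1→0 ⇒ 0;  out=∅∪out(0)=∅
  fail(8) 'dedbc': from fail(7)=16 chase 'c': 16→0 ⇒ 20;  out=∅∪out(20)=∅
  fail(19) 'dbebd': from fail(18)=0 chase 'd': 0 ⇒ 4;  out={5}∪out(4)={5}
  fail(9) 'dedbcb': from fail(8)=20 chase 'b': 20→0 ⇒ 0;  out={2}∪out(0)={2}

Run:
i=0 'a': node 0→12
i=1 'b': node 12→13
i=2 'e': node 13→1 (fail-walked)  emit P0@[2:2]
i=3 'c': node 1→2
i=4 'b': node 2→10
i=5 'a': node 10→11  emit P3@[2:5]
i=6 'e': node 11→1 (fail-walked)  emit P0@[6:6]
i=7 'a': node 1→12 (fail-walked)
i=8 'd': node 12→4 (fail-walked)
i=9 'b': node 4→16
i=10 'e': node 16→17  emit P0@[10:10]
i=11 'b': node 17→18
i=12 'd': node 18→19  emit P5@[8:12]
i=13 'a': node 19→12 (fail-walked)
i=14 'e': node 12→1 (fail-walked)  emit P0@[14:14]
i=15 'c': node 1→2
i=16 'c': node 2→3  emit P1@[14:16],P6@[15:16]
i=17 'a': node 3→12 (fail-walked)
i=18 'a': node 12→12 (fail-walked)
i=19 'a': node 12→12 (fail-walked)
i=20 'd': node 12→4 (fail-walked)
i=21 'a': node 4→12 (fail-walked)

Result: [[2,0],[5,3],[6,0],[10,0],[12,5],[14,0],[16,1],[16,6]]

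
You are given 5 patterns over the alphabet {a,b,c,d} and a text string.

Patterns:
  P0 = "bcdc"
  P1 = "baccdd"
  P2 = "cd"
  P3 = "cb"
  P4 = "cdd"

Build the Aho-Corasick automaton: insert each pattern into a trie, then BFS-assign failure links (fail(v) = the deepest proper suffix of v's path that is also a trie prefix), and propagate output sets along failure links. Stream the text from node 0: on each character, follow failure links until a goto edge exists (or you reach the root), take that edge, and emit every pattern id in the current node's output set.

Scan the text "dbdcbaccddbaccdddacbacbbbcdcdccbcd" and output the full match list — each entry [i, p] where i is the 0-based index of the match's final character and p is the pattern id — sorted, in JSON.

Build:
Trie (insert patterns):
  n0 'ε': b→1 c→10
  n1 'b': a→5 c→2
  n2 'bc': d→3
  n3 'bcd': c→4
  n4 'bcdc': ·  ←P0
  n5 'ba': c→6
  n6 'bac': c→7
  n7 'bacc': d→8
  n8 'baccd': d→9
  n9 'baccdd': ·  ←P1
  n10 'c': b→12 d→11
  n11 'cd': d→13  ←P2
  n12 'cb': ·  ←P3
  n13 'cdd': ·  ←P4

BFS fail/out derivation:
  n1('b'): parent n0 fail=0; on 'b' 0 → fail=0;  out ∅∪∅=∅
  n10('c'): parent n0 fail=0; on 'c' 0 → fail=0;  out ∅∪∅=∅
  n2('bc'): parent n1 fail=0; on 'c' 0 → fail=10;  out ∅∪∅=∅
  n5('ba'): parent n1 fail=0; on 'a' 0 → fail=0;  out ∅∪∅=∅
  n11('cd'): parent n10 fail=0; on 'd' 0 → fail=0;  out {2}∪∅={2}
  n12('cb'): parent n10 fail=0; on 'b' 0 → fail=1;  out {3}∪∅={3}
  n3('bcd'): parent n2 fail=10; on 'd' 10 → fail=11;  out ∅∪{2}={2}
  n6('bac'): parent n5 fail=0; on 'c' 0 → fail=10;  out ∅∪∅=∅
  n13('cdd'): parent n11 fail=0; on 'd' 0 → fail=0;  out {4}∪∅={4}
  n4('bcdc'): parent n3 fail=11; on 'c' 11→0 → fail=10;  out {0}∪∅={0}
  n7('bacc'): parent n6 fail=10; on 'c' 10→0 → fail=10;  out ∅∪∅=∅
  n8('baccd'): parent n7 fail=10; on 'd' 10 → fail=11;  out ∅∪{2}={2}
  n9('baccdd'): parent n8 fail=11; on 'd' 11 → fail=13;  out {1}∪{4}={1,4}

Scan:
pos 0 'd': at 0
pos 1 'b': at 1
pos 2 'd': at 0 (fail-walked)
pos 3 'c': at 10
pos 4 'b': at 12  ** P3@[3:4]
pos 5 'a': at 5 (fail-walked)
pos 6 'c': at 6
pos 7 'c': at 7
pos 8 'd': at 8  ** P2@[7:8]
pos 9 'd': at 9  ** P1@[4:9],P4@[7:9]
pos 10 'b': at 1 (fail-walked)
pos 11 'a': at 5
pos 12 'c': at 6
pos 13 'c': at 7
pos 14 'd': at 8  ** P2@[13:14]
pos 15 'd': at 9  ** P1@[10:15],P4@[13:15]
pos 16 'd': at 0 (fail-walked)
pos 17 'a': at 0
pos 18 'c': at 10
pos 19 'b': at 12  ** P3@[18:19]
pos 20 'a': at 5 (fail-walked)
pos 21 'c': at 6
pos 22 'b': at 12 (fail-walked)  ** P3@[21:22]
pos 23 'b': at 1 (fail-walked)
pos 24 'b': at 1 (fail-walked)
pos 25 'c': at 2
pos 26 'd': at 3  ** P2@[25:26]
pos 27 'c': at 4  ** P0@[24:27]
pos 28 'd': at 11 (fail-walked)  ** P2@[27:28]
pos 29 'c': at 10 (fail-walked)
pos 30 'c': at 10 (fail-walked)
pos 31 'b': at 12  ** P3@[30:31]
pos 32 'c': at 2 (fail-walked)
pos 33 'd': at 3  ** P2@[32:33]

Result: [[4,3],[8,2],[9,1],[9,4],[14,2],[15,1],[15,4],[19,3],[22,3],[26,2],[27,0],[28,2],[31,3],[33,2]]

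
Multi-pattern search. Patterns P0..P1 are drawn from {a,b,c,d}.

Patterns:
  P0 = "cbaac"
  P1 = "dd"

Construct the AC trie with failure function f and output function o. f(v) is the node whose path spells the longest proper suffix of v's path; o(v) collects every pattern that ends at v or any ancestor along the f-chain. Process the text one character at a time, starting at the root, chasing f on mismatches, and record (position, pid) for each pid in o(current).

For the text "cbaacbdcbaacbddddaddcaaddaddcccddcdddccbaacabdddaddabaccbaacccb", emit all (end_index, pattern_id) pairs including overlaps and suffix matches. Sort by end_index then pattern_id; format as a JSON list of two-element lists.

Construct AC machine:
Trie nodes:
  n0 'ε': c→1 d→6
  n1 'c': b→2
  n2 'cb': a→3
  n3 'cba': a→4
  n4 'cbaa': c→5
  n5 'cbaac': ·  ←P0
  n6 'd': d→7
  n7 'dd': ·  ←P1

Failure links (BFS by depth):
  fail(1) 'c': from fail(0)=0 chase 'c': 0 ⇒ 0;  out=∅∪out(0)=∅
  fail(6) 'd': from fail(0)=0 chase 'd': 0 ⇒ 0;  out=∅∪out(0)=∅
  fail(2) 'cb': from fail(1)=0 chase 'b': 0 ⇒ 0;  out=∅∪out(0)=∅
  fail(7) 'dd': from fail(6)=0 chase 'd': 0 ⇒ 6;  out={1}∪out(6)={1}
  fail(3) 'cba': from fail(2)=0 chase 'a': 0 ⇒ 0;  out=∅∪out(0)=∅
  fail(4) 'cbaa': from fail(3)=0 chase 'a': 0 ⇒ 0;  out=∅∪out(0)=∅
  fail(5) 'cbaac': from fail(4)=0 chase 'c': 0 ⇒ 1;  out={0}∪out(1)={0}

Scan:
pos 0 'c': at 1
pos 1 'b': at 2
pos 2 'a': at 3
pos 3 'a': at 4
pos 4 'c': at 5  ** P0@[0:4]
pos 5 'b': at 2 (via fail)
pos 6 'd': at 6 (via fail)
pos 7 'c': at 1 (via fail)
pos 8 'b': at 2
pos 9 'a': at 3
pos 10 'a': at 4
pos 11 'c': at 5  ** P0@[7:11]
pos 12 'b': at 2 (via fail)
pos 13 'd': at 6 (via fail)
pos 14 'd': at 7  ** P1@[13:14]
pos 15 'd': at 7 (via fail)  ** P1@[14:15]
pos 16 'd': at 7 (via fail)  ** P1@[15:16]
pos 17 'a': at 0 (via fail)
pos 18 'd': at 6
pos 19 'd': at 7  ** P1@[18:19]
pos 20 'c': at 1 (via fail)
pos 21 'a': at 0 (via fail)
pos 22 'a': at 0
pos 23 'd': at 6
pos 24 'd': at 7  ** P1@[23:24]
pos 25 'a': at 0 (via fail)
pos 26 'd': at 6
pos 27 'd': at 7  ** P1@[26:27]
pos 28 'c': at 1 (via fail)
pos 29 'c': at 1 (via fail)
pos 30 'c': at 1 (via fail)
pos 31 'd': at 6 (via fail)
pos 32 'd': at 7  ** P1@[31:32]
pos 33 'c': at 1 (via fail)
pos 34 'd': at 6 (via fail)
pos 35 'd': at 7  ** P1@[34:35]
pos 36 'd': at 7 (via fail)  ** P1@[35:36]
pos 37 'c': at 1 (via fail)
pos 38 'c': at 1 (via fail)
pos 39 'b': at 2
pos 40 'a': at 3
pos 41 'a': at 4
pos 42 'c': at 5  ** P0@[38:42]
pos 43 'a': at 0 (via fail)
pos 44 'b': at 0
pos 45 'd': at 6
pos 46 'd': at 7  ** P1@[45:46]
pos 47 'd': at 7 (via fail)  ** P1@[46:47]
pos 48 'a': at 0 (via fail)
pos 49 'd': at 6
pos 50 'd': at 7  ** P1@[49:50]
pos 51 'a': at 0 (via fail)
pos 52 'b': at 0
pos 53 'a': at 0
pos 54 'c': at 1
pos 55 'c': at 1 (via fail)
pos 56 'b': at 2
pos 57 'a': at 3
pos 58 'a': at 4
pos 59 'c': at 5  ** P0@[55:59]
pos 60 'c': at 1 (via fail)
pos 61 'c': at 1 (via fail)
pos 62 'b': at 2

All matches (sorted): [[4,0],[11,0],[14,1],[15,1],[16,1],[19,1],[24,1],[27,1],[32,1],[35,1],[36,1],[42,0],[46,1],[47,1],[50,1],[59,0]]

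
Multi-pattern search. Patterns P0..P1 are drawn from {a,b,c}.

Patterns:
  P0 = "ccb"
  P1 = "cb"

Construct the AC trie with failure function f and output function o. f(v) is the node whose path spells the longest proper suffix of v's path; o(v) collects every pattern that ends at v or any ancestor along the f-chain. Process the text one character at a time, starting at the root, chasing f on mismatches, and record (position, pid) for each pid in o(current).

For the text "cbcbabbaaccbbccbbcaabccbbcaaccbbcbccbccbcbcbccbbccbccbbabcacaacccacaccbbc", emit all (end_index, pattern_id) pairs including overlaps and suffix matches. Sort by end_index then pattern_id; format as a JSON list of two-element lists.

Build:
Trie (insert patterns):
  0='ε' goto c→1
  1='c' goto b→4 c→2
  2='cc' goto b→3
  3='ccb' goto ·  [P0 ends]
  4='cb' goto ·  [P1 ends]

Failure links (BFS by depth):
  n1('c'): parent n0 fail=0; on 'c' 0 → fail=0;  out ∅∪∅=∅
  n2('cc'): parent n1 fail=0; on 'c' 0 → fail=1;  out ∅∪∅=∅
  n4('cb'): parent n1 fail=0; on 'b' 0 → fail=0;  out {1}∪∅={1}
  n3('ccb'): parent n2 fail=1; on 'b' 1 → fail=4;  out {0}∪{1}={0,1}

Run:
[0] read 'c'  n0⇒n1
[1] read 'b'  n1⇒n4  ** P1@[0:1]
[2] read 'c'  n4⇒n1 (via fail)
[3] read 'b'  n1⇒n4  ** P1@[2:3]
[4] read 'a'  n4⇒n0 (via fail)
[5] read 'b'  n0⇒n0
[6] read 'b'  n0⇒n0
[7] read 'a'  n0⇒n0
[8] read 'a'  n0⇒n0
[9] read 'c'  n0⇒n1
[10] read 'c'  n1⇒n2
[11] read 'b'  n2⇒n3  ** P0@[9:11],P1@[10:11]
[12] read 'b'  n3⇒n0 (via fail)
[13] read 'c'  n0⇒n1
[14] read 'c'  n1⇒n2
[15] read 'b'  n2⇒n3  ** P0@[13:15],P1@[14:15]
[16] read 'b'  n3⇒n0 (via fail)
[17] read 'c'  n0⇒n1
[18] read 'a'  n1⇒n0 (via fail)
[19] read 'a'  n0⇒n0
[20] read 'b'  n0⇒n0
[21] read 'c'  n0⇒n1
[22] read 'c'  n1⇒n2
[23] read 'b'  n2⇒n3  ** P0@[21:23],P1@[22:23]
[24] read 'b'  n3⇒n0 (via fail)
[25] read 'c'  n0⇒n1
[26] read 'a'  n1⇒n0 (via fail)
[27] read 'a'  n0⇒n0
[28] read 'c'  n0⇒n1
[29] read 'c'  n1⇒n2
[30] read 'b'  n2⇒n3  ** P0@[28:30],P1@[29:30]
[31] read 'b'  n3⇒n0 (via fail)
[32] read 'c'  n0⇒n1
[33] read 'b'  n1⇒n4  ** P1@[32:33]
[34] read 'c'  n4⇒n1 (via fail)
[35] read 'c'  n1⇒n2
[36] read 'b'  n2⇒n3  ** P0@[34:36],P1@[35:36]
[37] read 'c'  n3⇒n1 (via fail)
[38] read 'c'  n1⇒n2
[39] read 'b'  n2⇒n3  ** P0@[37:39],P1@[38:39]
[40] read 'c'  n3⇒n1 (via fail)
[41] read 'b'  n1⇒n4  ** P1@[40:41]
[42] read 'c'  n4⇒n1 (via fail)
[43] read 'b'  n1⇒n4  ** P1@[42:43]
[44] read 'c'  n4⇒n1 (via fail)
[45] read 'c'  n1⇒n2
[46] read 'b'  n2⇒n3  ** P0@[44:46],P1@[45:46]
[47] read 'b'  n3⇒n0 (via fail)
[48] read 'c'  n0⇒n1
[49] read 'c'  n1⇒n2
[50] read 'b'  n2⇒n3  ** P0@[48:50],P1@[49:50]
[51] read 'c'  n3⇒n1 (via fail)
[52] read 'c'  n1⇒n2
[53] read 'b'  n2⇒n3  ** P0@[51:53],P1@[52:53]
[54] read 'b'  n3⇒n0 (via fail)
[55] read 'a'  n0⇒n0
[56] read 'b'  n0⇒n0
[57] read 'c'  n0⇒n1
[58] read 'a'  n1⇒n0 (via fail)
[59] read 'c'  n0⇒n1
[60] read 'a'  n1⇒n0 (via fail)
[61] read 'a'  n0⇒n0
[62] read 'c'  n0⇒n1
[63] read 'c'  n1⇒n2
[64] read 'c'  n2⇒n2 (via fail)
[65] read 'a'  n2⇒n0 (via fail)
[66] read 'c'  n0⇒n1
[67] read 'a'  n1⇒n0 (via fail)
[68] read 'c'  n0⇒n1
[69] read 'c'  n1⇒n2
[70] read 'b'  n2⇒n3  ** P0@[68:70],P1@[69:70]
[71] read 'b'  n3⇒n0 (via fail)
[72] read 'c'  n0⇒n1

All matches (sorted): [[1,1],[3,1],[11,0],[11,1],[15,0],[15,1],[23,0],[23,1],[30,0],[30,1],[33,1],[36,0],[36,1],[39,0],[39,1],[41,1],[43,1],[46,0],[46,1],[50,0],[50,1],[53,0],[53,1],[70,0],[70,1]]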